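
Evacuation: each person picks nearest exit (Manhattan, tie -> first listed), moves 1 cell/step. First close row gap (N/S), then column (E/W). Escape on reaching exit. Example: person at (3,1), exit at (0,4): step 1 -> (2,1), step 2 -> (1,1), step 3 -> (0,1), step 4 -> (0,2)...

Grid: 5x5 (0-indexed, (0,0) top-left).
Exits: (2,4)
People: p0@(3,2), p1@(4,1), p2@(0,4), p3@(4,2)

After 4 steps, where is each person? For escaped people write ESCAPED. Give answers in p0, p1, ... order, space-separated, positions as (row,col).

Step 1: p0:(3,2)->(2,2) | p1:(4,1)->(3,1) | p2:(0,4)->(1,4) | p3:(4,2)->(3,2)
Step 2: p0:(2,2)->(2,3) | p1:(3,1)->(2,1) | p2:(1,4)->(2,4)->EXIT | p3:(3,2)->(2,2)
Step 3: p0:(2,3)->(2,4)->EXIT | p1:(2,1)->(2,2) | p2:escaped | p3:(2,2)->(2,3)
Step 4: p0:escaped | p1:(2,2)->(2,3) | p2:escaped | p3:(2,3)->(2,4)->EXIT

ESCAPED (2,3) ESCAPED ESCAPED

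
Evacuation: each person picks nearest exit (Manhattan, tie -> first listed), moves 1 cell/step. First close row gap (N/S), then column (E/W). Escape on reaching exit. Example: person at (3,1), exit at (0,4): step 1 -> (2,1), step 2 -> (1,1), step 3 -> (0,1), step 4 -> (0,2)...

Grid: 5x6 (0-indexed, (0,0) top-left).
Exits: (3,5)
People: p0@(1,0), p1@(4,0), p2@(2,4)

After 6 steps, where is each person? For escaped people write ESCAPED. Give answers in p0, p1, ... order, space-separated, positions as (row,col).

Step 1: p0:(1,0)->(2,0) | p1:(4,0)->(3,0) | p2:(2,4)->(3,4)
Step 2: p0:(2,0)->(3,0) | p1:(3,0)->(3,1) | p2:(3,4)->(3,5)->EXIT
Step 3: p0:(3,0)->(3,1) | p1:(3,1)->(3,2) | p2:escaped
Step 4: p0:(3,1)->(3,2) | p1:(3,2)->(3,3) | p2:escaped
Step 5: p0:(3,2)->(3,3) | p1:(3,3)->(3,4) | p2:escaped
Step 6: p0:(3,3)->(3,4) | p1:(3,4)->(3,5)->EXIT | p2:escaped

(3,4) ESCAPED ESCAPED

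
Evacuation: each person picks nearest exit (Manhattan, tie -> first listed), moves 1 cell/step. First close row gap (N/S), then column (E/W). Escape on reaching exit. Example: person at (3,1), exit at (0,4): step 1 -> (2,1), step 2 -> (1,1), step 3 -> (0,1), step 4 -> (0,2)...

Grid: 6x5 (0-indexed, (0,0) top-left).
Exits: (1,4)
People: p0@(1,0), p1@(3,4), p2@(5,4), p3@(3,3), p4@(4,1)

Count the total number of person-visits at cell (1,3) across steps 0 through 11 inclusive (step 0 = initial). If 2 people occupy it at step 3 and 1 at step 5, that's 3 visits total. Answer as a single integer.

Answer: 3

Derivation:
Step 0: p0@(1,0) p1@(3,4) p2@(5,4) p3@(3,3) p4@(4,1) -> at (1,3): 0 [-], cum=0
Step 1: p0@(1,1) p1@(2,4) p2@(4,4) p3@(2,3) p4@(3,1) -> at (1,3): 0 [-], cum=0
Step 2: p0@(1,2) p1@ESC p2@(3,4) p3@(1,3) p4@(2,1) -> at (1,3): 1 [p3], cum=1
Step 3: p0@(1,3) p1@ESC p2@(2,4) p3@ESC p4@(1,1) -> at (1,3): 1 [p0], cum=2
Step 4: p0@ESC p1@ESC p2@ESC p3@ESC p4@(1,2) -> at (1,3): 0 [-], cum=2
Step 5: p0@ESC p1@ESC p2@ESC p3@ESC p4@(1,3) -> at (1,3): 1 [p4], cum=3
Step 6: p0@ESC p1@ESC p2@ESC p3@ESC p4@ESC -> at (1,3): 0 [-], cum=3
Total visits = 3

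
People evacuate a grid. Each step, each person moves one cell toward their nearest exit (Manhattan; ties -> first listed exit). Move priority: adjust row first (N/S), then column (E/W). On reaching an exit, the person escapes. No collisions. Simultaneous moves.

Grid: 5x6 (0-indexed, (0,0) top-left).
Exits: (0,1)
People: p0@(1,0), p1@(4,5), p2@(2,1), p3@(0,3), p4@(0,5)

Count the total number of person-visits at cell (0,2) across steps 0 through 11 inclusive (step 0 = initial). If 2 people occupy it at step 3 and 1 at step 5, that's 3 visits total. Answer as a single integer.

Answer: 3

Derivation:
Step 0: p0@(1,0) p1@(4,5) p2@(2,1) p3@(0,3) p4@(0,5) -> at (0,2): 0 [-], cum=0
Step 1: p0@(0,0) p1@(3,5) p2@(1,1) p3@(0,2) p4@(0,4) -> at (0,2): 1 [p3], cum=1
Step 2: p0@ESC p1@(2,5) p2@ESC p3@ESC p4@(0,3) -> at (0,2): 0 [-], cum=1
Step 3: p0@ESC p1@(1,5) p2@ESC p3@ESC p4@(0,2) -> at (0,2): 1 [p4], cum=2
Step 4: p0@ESC p1@(0,5) p2@ESC p3@ESC p4@ESC -> at (0,2): 0 [-], cum=2
Step 5: p0@ESC p1@(0,4) p2@ESC p3@ESC p4@ESC -> at (0,2): 0 [-], cum=2
Step 6: p0@ESC p1@(0,3) p2@ESC p3@ESC p4@ESC -> at (0,2): 0 [-], cum=2
Step 7: p0@ESC p1@(0,2) p2@ESC p3@ESC p4@ESC -> at (0,2): 1 [p1], cum=3
Step 8: p0@ESC p1@ESC p2@ESC p3@ESC p4@ESC -> at (0,2): 0 [-], cum=3
Total visits = 3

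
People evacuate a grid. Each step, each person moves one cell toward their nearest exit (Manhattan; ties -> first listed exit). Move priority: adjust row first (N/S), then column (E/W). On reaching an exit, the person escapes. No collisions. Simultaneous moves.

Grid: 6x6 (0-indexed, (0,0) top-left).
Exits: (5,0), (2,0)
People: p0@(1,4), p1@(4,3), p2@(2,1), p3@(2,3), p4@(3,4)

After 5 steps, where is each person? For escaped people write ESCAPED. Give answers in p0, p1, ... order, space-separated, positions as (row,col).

Step 1: p0:(1,4)->(2,4) | p1:(4,3)->(5,3) | p2:(2,1)->(2,0)->EXIT | p3:(2,3)->(2,2) | p4:(3,4)->(2,4)
Step 2: p0:(2,4)->(2,3) | p1:(5,3)->(5,2) | p2:escaped | p3:(2,2)->(2,1) | p4:(2,4)->(2,3)
Step 3: p0:(2,3)->(2,2) | p1:(5,2)->(5,1) | p2:escaped | p3:(2,1)->(2,0)->EXIT | p4:(2,3)->(2,2)
Step 4: p0:(2,2)->(2,1) | p1:(5,1)->(5,0)->EXIT | p2:escaped | p3:escaped | p4:(2,2)->(2,1)
Step 5: p0:(2,1)->(2,0)->EXIT | p1:escaped | p2:escaped | p3:escaped | p4:(2,1)->(2,0)->EXIT

ESCAPED ESCAPED ESCAPED ESCAPED ESCAPED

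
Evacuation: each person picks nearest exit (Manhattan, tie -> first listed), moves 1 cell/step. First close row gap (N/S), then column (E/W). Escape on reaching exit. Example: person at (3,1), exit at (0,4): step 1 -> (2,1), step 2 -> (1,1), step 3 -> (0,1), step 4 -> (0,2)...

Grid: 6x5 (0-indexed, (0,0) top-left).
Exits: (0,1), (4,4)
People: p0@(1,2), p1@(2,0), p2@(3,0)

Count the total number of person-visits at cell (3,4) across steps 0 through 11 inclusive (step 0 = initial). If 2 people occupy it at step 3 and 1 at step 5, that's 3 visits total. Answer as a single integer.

Answer: 0

Derivation:
Step 0: p0@(1,2) p1@(2,0) p2@(3,0) -> at (3,4): 0 [-], cum=0
Step 1: p0@(0,2) p1@(1,0) p2@(2,0) -> at (3,4): 0 [-], cum=0
Step 2: p0@ESC p1@(0,0) p2@(1,0) -> at (3,4): 0 [-], cum=0
Step 3: p0@ESC p1@ESC p2@(0,0) -> at (3,4): 0 [-], cum=0
Step 4: p0@ESC p1@ESC p2@ESC -> at (3,4): 0 [-], cum=0
Total visits = 0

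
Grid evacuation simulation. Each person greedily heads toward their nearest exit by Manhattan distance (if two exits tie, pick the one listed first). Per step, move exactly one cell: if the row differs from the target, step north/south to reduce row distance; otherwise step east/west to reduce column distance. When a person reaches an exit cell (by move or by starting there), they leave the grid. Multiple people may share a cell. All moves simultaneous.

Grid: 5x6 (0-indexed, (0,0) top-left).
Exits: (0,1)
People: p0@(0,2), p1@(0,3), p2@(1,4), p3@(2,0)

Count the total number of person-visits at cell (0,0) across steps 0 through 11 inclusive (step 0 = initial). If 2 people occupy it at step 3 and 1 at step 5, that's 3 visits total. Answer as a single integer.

Step 0: p0@(0,2) p1@(0,3) p2@(1,4) p3@(2,0) -> at (0,0): 0 [-], cum=0
Step 1: p0@ESC p1@(0,2) p2@(0,4) p3@(1,0) -> at (0,0): 0 [-], cum=0
Step 2: p0@ESC p1@ESC p2@(0,3) p3@(0,0) -> at (0,0): 1 [p3], cum=1
Step 3: p0@ESC p1@ESC p2@(0,2) p3@ESC -> at (0,0): 0 [-], cum=1
Step 4: p0@ESC p1@ESC p2@ESC p3@ESC -> at (0,0): 0 [-], cum=1
Total visits = 1

Answer: 1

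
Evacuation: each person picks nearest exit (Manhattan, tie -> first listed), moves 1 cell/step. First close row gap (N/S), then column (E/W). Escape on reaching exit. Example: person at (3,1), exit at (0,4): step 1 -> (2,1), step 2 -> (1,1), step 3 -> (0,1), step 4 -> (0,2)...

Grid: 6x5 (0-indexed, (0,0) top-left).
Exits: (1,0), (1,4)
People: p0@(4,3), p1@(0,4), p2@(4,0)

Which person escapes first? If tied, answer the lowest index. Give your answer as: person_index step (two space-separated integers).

Answer: 1 1

Derivation:
Step 1: p0:(4,3)->(3,3) | p1:(0,4)->(1,4)->EXIT | p2:(4,0)->(3,0)
Step 2: p0:(3,3)->(2,3) | p1:escaped | p2:(3,0)->(2,0)
Step 3: p0:(2,3)->(1,3) | p1:escaped | p2:(2,0)->(1,0)->EXIT
Step 4: p0:(1,3)->(1,4)->EXIT | p1:escaped | p2:escaped
Exit steps: [4, 1, 3]
First to escape: p1 at step 1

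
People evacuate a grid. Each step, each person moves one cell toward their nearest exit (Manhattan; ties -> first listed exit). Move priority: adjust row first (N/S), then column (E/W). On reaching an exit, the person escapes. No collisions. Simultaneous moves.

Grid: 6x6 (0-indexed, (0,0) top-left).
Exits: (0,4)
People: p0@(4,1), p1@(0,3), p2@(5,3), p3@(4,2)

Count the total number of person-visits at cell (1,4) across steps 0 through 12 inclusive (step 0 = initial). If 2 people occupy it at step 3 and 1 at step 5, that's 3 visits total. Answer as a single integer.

Answer: 0

Derivation:
Step 0: p0@(4,1) p1@(0,3) p2@(5,3) p3@(4,2) -> at (1,4): 0 [-], cum=0
Step 1: p0@(3,1) p1@ESC p2@(4,3) p3@(3,2) -> at (1,4): 0 [-], cum=0
Step 2: p0@(2,1) p1@ESC p2@(3,3) p3@(2,2) -> at (1,4): 0 [-], cum=0
Step 3: p0@(1,1) p1@ESC p2@(2,3) p3@(1,2) -> at (1,4): 0 [-], cum=0
Step 4: p0@(0,1) p1@ESC p2@(1,3) p3@(0,2) -> at (1,4): 0 [-], cum=0
Step 5: p0@(0,2) p1@ESC p2@(0,3) p3@(0,3) -> at (1,4): 0 [-], cum=0
Step 6: p0@(0,3) p1@ESC p2@ESC p3@ESC -> at (1,4): 0 [-], cum=0
Step 7: p0@ESC p1@ESC p2@ESC p3@ESC -> at (1,4): 0 [-], cum=0
Total visits = 0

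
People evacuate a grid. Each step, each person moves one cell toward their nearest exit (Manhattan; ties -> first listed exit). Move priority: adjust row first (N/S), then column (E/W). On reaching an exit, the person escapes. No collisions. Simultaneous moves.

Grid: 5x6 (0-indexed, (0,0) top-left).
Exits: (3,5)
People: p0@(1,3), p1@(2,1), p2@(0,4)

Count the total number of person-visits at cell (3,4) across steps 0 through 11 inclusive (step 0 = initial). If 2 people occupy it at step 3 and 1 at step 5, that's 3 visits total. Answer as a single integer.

Answer: 3

Derivation:
Step 0: p0@(1,3) p1@(2,1) p2@(0,4) -> at (3,4): 0 [-], cum=0
Step 1: p0@(2,3) p1@(3,1) p2@(1,4) -> at (3,4): 0 [-], cum=0
Step 2: p0@(3,3) p1@(3,2) p2@(2,4) -> at (3,4): 0 [-], cum=0
Step 3: p0@(3,4) p1@(3,3) p2@(3,4) -> at (3,4): 2 [p0,p2], cum=2
Step 4: p0@ESC p1@(3,4) p2@ESC -> at (3,4): 1 [p1], cum=3
Step 5: p0@ESC p1@ESC p2@ESC -> at (3,4): 0 [-], cum=3
Total visits = 3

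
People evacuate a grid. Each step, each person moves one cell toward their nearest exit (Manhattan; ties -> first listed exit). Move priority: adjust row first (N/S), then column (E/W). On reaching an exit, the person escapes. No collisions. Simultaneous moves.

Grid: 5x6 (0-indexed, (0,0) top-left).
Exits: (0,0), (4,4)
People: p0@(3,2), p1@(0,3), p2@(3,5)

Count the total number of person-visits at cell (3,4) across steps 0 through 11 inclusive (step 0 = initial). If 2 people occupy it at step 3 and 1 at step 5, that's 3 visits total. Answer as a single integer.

Answer: 0

Derivation:
Step 0: p0@(3,2) p1@(0,3) p2@(3,5) -> at (3,4): 0 [-], cum=0
Step 1: p0@(4,2) p1@(0,2) p2@(4,5) -> at (3,4): 0 [-], cum=0
Step 2: p0@(4,3) p1@(0,1) p2@ESC -> at (3,4): 0 [-], cum=0
Step 3: p0@ESC p1@ESC p2@ESC -> at (3,4): 0 [-], cum=0
Total visits = 0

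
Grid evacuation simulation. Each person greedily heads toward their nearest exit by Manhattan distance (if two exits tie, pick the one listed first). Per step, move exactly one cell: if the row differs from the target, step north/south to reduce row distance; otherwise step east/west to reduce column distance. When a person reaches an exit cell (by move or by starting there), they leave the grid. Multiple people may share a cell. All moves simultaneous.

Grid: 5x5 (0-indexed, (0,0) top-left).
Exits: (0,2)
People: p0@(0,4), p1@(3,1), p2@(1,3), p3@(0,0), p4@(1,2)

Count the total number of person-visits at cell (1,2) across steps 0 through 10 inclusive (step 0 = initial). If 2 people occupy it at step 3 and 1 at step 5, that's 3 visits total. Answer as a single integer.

Step 0: p0@(0,4) p1@(3,1) p2@(1,3) p3@(0,0) p4@(1,2) -> at (1,2): 1 [p4], cum=1
Step 1: p0@(0,3) p1@(2,1) p2@(0,3) p3@(0,1) p4@ESC -> at (1,2): 0 [-], cum=1
Step 2: p0@ESC p1@(1,1) p2@ESC p3@ESC p4@ESC -> at (1,2): 0 [-], cum=1
Step 3: p0@ESC p1@(0,1) p2@ESC p3@ESC p4@ESC -> at (1,2): 0 [-], cum=1
Step 4: p0@ESC p1@ESC p2@ESC p3@ESC p4@ESC -> at (1,2): 0 [-], cum=1
Total visits = 1

Answer: 1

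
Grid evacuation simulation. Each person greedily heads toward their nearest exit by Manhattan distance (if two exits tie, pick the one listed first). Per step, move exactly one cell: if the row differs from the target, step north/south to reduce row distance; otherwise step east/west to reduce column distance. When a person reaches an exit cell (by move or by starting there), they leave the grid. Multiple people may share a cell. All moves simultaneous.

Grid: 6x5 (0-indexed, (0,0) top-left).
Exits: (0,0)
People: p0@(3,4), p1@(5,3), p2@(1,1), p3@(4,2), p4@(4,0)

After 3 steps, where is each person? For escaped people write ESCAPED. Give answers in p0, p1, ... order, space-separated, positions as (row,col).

Step 1: p0:(3,4)->(2,4) | p1:(5,3)->(4,3) | p2:(1,1)->(0,1) | p3:(4,2)->(3,2) | p4:(4,0)->(3,0)
Step 2: p0:(2,4)->(1,4) | p1:(4,3)->(3,3) | p2:(0,1)->(0,0)->EXIT | p3:(3,2)->(2,2) | p4:(3,0)->(2,0)
Step 3: p0:(1,4)->(0,4) | p1:(3,3)->(2,3) | p2:escaped | p3:(2,2)->(1,2) | p4:(2,0)->(1,0)

(0,4) (2,3) ESCAPED (1,2) (1,0)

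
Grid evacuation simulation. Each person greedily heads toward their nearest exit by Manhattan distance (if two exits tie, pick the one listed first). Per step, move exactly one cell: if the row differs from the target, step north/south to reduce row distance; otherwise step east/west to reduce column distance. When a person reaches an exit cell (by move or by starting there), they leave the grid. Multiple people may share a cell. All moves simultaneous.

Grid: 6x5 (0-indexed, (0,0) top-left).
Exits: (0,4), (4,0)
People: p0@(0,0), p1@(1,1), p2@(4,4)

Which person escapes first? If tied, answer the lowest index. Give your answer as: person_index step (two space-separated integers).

Answer: 0 4

Derivation:
Step 1: p0:(0,0)->(0,1) | p1:(1,1)->(0,1) | p2:(4,4)->(3,4)
Step 2: p0:(0,1)->(0,2) | p1:(0,1)->(0,2) | p2:(3,4)->(2,4)
Step 3: p0:(0,2)->(0,3) | p1:(0,2)->(0,3) | p2:(2,4)->(1,4)
Step 4: p0:(0,3)->(0,4)->EXIT | p1:(0,3)->(0,4)->EXIT | p2:(1,4)->(0,4)->EXIT
Exit steps: [4, 4, 4]
First to escape: p0 at step 4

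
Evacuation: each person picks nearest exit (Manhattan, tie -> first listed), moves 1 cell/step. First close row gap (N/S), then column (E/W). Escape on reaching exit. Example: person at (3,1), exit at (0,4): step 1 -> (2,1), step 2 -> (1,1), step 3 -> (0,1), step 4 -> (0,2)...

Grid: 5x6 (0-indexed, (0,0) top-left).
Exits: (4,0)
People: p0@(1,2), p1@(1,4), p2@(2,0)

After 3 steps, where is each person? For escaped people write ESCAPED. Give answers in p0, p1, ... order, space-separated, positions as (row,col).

Step 1: p0:(1,2)->(2,2) | p1:(1,4)->(2,4) | p2:(2,0)->(3,0)
Step 2: p0:(2,2)->(3,2) | p1:(2,4)->(3,4) | p2:(3,0)->(4,0)->EXIT
Step 3: p0:(3,2)->(4,2) | p1:(3,4)->(4,4) | p2:escaped

(4,2) (4,4) ESCAPED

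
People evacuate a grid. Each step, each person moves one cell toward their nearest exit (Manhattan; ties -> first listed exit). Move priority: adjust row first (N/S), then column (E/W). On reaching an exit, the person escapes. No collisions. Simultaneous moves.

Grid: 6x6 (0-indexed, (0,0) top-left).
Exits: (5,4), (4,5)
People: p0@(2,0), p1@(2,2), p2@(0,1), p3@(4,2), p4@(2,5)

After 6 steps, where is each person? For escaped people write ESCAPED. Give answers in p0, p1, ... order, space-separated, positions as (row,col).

Step 1: p0:(2,0)->(3,0) | p1:(2,2)->(3,2) | p2:(0,1)->(1,1) | p3:(4,2)->(5,2) | p4:(2,5)->(3,5)
Step 2: p0:(3,0)->(4,0) | p1:(3,2)->(4,2) | p2:(1,1)->(2,1) | p3:(5,2)->(5,3) | p4:(3,5)->(4,5)->EXIT
Step 3: p0:(4,0)->(5,0) | p1:(4,2)->(5,2) | p2:(2,1)->(3,1) | p3:(5,3)->(5,4)->EXIT | p4:escaped
Step 4: p0:(5,0)->(5,1) | p1:(5,2)->(5,3) | p2:(3,1)->(4,1) | p3:escaped | p4:escaped
Step 5: p0:(5,1)->(5,2) | p1:(5,3)->(5,4)->EXIT | p2:(4,1)->(5,1) | p3:escaped | p4:escaped
Step 6: p0:(5,2)->(5,3) | p1:escaped | p2:(5,1)->(5,2) | p3:escaped | p4:escaped

(5,3) ESCAPED (5,2) ESCAPED ESCAPED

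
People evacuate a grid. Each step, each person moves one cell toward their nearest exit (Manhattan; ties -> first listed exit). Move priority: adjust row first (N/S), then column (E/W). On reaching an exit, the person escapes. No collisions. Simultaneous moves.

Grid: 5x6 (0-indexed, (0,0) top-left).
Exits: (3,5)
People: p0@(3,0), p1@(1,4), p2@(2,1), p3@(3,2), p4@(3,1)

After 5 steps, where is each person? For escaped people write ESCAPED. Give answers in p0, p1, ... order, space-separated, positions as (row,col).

Step 1: p0:(3,0)->(3,1) | p1:(1,4)->(2,4) | p2:(2,1)->(3,1) | p3:(3,2)->(3,3) | p4:(3,1)->(3,2)
Step 2: p0:(3,1)->(3,2) | p1:(2,4)->(3,4) | p2:(3,1)->(3,2) | p3:(3,3)->(3,4) | p4:(3,2)->(3,3)
Step 3: p0:(3,2)->(3,3) | p1:(3,4)->(3,5)->EXIT | p2:(3,2)->(3,3) | p3:(3,4)->(3,5)->EXIT | p4:(3,3)->(3,4)
Step 4: p0:(3,3)->(3,4) | p1:escaped | p2:(3,3)->(3,4) | p3:escaped | p4:(3,4)->(3,5)->EXIT
Step 5: p0:(3,4)->(3,5)->EXIT | p1:escaped | p2:(3,4)->(3,5)->EXIT | p3:escaped | p4:escaped

ESCAPED ESCAPED ESCAPED ESCAPED ESCAPED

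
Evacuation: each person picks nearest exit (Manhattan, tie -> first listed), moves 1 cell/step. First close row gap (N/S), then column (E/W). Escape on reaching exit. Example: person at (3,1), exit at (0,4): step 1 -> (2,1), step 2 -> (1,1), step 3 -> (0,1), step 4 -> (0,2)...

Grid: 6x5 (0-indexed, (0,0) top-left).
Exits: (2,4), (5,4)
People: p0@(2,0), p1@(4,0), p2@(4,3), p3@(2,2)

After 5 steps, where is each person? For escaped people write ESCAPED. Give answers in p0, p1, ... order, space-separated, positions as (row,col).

Step 1: p0:(2,0)->(2,1) | p1:(4,0)->(5,0) | p2:(4,3)->(5,3) | p3:(2,2)->(2,3)
Step 2: p0:(2,1)->(2,2) | p1:(5,0)->(5,1) | p2:(5,3)->(5,4)->EXIT | p3:(2,3)->(2,4)->EXIT
Step 3: p0:(2,2)->(2,3) | p1:(5,1)->(5,2) | p2:escaped | p3:escaped
Step 4: p0:(2,3)->(2,4)->EXIT | p1:(5,2)->(5,3) | p2:escaped | p3:escaped
Step 5: p0:escaped | p1:(5,3)->(5,4)->EXIT | p2:escaped | p3:escaped

ESCAPED ESCAPED ESCAPED ESCAPED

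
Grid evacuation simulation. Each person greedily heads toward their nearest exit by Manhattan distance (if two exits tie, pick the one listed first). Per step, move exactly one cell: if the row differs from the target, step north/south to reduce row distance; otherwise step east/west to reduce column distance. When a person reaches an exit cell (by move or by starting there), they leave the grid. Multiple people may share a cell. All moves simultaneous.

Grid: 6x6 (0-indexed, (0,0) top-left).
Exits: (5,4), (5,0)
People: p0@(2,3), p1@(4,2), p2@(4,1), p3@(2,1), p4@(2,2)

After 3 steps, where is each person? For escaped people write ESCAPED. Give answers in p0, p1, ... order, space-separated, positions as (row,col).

Step 1: p0:(2,3)->(3,3) | p1:(4,2)->(5,2) | p2:(4,1)->(5,1) | p3:(2,1)->(3,1) | p4:(2,2)->(3,2)
Step 2: p0:(3,3)->(4,3) | p1:(5,2)->(5,3) | p2:(5,1)->(5,0)->EXIT | p3:(3,1)->(4,1) | p4:(3,2)->(4,2)
Step 3: p0:(4,3)->(5,3) | p1:(5,3)->(5,4)->EXIT | p2:escaped | p3:(4,1)->(5,1) | p4:(4,2)->(5,2)

(5,3) ESCAPED ESCAPED (5,1) (5,2)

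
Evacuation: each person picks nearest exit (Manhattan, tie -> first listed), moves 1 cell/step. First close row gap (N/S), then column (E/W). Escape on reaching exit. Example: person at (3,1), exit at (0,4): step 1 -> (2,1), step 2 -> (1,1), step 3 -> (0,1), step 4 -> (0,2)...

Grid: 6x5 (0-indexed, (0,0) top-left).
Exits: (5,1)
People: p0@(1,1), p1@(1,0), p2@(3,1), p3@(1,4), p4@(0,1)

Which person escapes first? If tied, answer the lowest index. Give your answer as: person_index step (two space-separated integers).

Step 1: p0:(1,1)->(2,1) | p1:(1,0)->(2,0) | p2:(3,1)->(4,1) | p3:(1,4)->(2,4) | p4:(0,1)->(1,1)
Step 2: p0:(2,1)->(3,1) | p1:(2,0)->(3,0) | p2:(4,1)->(5,1)->EXIT | p3:(2,4)->(3,4) | p4:(1,1)->(2,1)
Step 3: p0:(3,1)->(4,1) | p1:(3,0)->(4,0) | p2:escaped | p3:(3,4)->(4,4) | p4:(2,1)->(3,1)
Step 4: p0:(4,1)->(5,1)->EXIT | p1:(4,0)->(5,0) | p2:escaped | p3:(4,4)->(5,4) | p4:(3,1)->(4,1)
Step 5: p0:escaped | p1:(5,0)->(5,1)->EXIT | p2:escaped | p3:(5,4)->(5,3) | p4:(4,1)->(5,1)->EXIT
Step 6: p0:escaped | p1:escaped | p2:escaped | p3:(5,3)->(5,2) | p4:escaped
Step 7: p0:escaped | p1:escaped | p2:escaped | p3:(5,2)->(5,1)->EXIT | p4:escaped
Exit steps: [4, 5, 2, 7, 5]
First to escape: p2 at step 2

Answer: 2 2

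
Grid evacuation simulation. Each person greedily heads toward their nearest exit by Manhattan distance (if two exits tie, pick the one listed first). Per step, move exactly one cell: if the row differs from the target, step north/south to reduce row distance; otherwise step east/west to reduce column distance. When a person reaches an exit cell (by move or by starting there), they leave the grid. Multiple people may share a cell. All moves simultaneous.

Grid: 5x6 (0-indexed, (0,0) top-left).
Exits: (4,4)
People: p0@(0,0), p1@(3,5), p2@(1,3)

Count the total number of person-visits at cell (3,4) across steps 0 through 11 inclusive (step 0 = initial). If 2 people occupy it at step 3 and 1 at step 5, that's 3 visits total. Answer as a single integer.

Answer: 0

Derivation:
Step 0: p0@(0,0) p1@(3,5) p2@(1,3) -> at (3,4): 0 [-], cum=0
Step 1: p0@(1,0) p1@(4,5) p2@(2,3) -> at (3,4): 0 [-], cum=0
Step 2: p0@(2,0) p1@ESC p2@(3,3) -> at (3,4): 0 [-], cum=0
Step 3: p0@(3,0) p1@ESC p2@(4,3) -> at (3,4): 0 [-], cum=0
Step 4: p0@(4,0) p1@ESC p2@ESC -> at (3,4): 0 [-], cum=0
Step 5: p0@(4,1) p1@ESC p2@ESC -> at (3,4): 0 [-], cum=0
Step 6: p0@(4,2) p1@ESC p2@ESC -> at (3,4): 0 [-], cum=0
Step 7: p0@(4,3) p1@ESC p2@ESC -> at (3,4): 0 [-], cum=0
Step 8: p0@ESC p1@ESC p2@ESC -> at (3,4): 0 [-], cum=0
Total visits = 0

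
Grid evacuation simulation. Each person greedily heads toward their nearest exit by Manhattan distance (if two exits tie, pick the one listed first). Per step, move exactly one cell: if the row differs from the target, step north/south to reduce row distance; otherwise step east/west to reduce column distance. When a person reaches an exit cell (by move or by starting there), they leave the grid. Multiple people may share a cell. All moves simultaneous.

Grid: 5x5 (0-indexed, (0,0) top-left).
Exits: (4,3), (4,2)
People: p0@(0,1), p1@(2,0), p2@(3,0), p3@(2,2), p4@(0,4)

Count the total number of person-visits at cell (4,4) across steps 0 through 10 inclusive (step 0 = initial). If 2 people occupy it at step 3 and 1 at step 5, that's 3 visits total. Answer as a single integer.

Answer: 1

Derivation:
Step 0: p0@(0,1) p1@(2,0) p2@(3,0) p3@(2,2) p4@(0,4) -> at (4,4): 0 [-], cum=0
Step 1: p0@(1,1) p1@(3,0) p2@(4,0) p3@(3,2) p4@(1,4) -> at (4,4): 0 [-], cum=0
Step 2: p0@(2,1) p1@(4,0) p2@(4,1) p3@ESC p4@(2,4) -> at (4,4): 0 [-], cum=0
Step 3: p0@(3,1) p1@(4,1) p2@ESC p3@ESC p4@(3,4) -> at (4,4): 0 [-], cum=0
Step 4: p0@(4,1) p1@ESC p2@ESC p3@ESC p4@(4,4) -> at (4,4): 1 [p4], cum=1
Step 5: p0@ESC p1@ESC p2@ESC p3@ESC p4@ESC -> at (4,4): 0 [-], cum=1
Total visits = 1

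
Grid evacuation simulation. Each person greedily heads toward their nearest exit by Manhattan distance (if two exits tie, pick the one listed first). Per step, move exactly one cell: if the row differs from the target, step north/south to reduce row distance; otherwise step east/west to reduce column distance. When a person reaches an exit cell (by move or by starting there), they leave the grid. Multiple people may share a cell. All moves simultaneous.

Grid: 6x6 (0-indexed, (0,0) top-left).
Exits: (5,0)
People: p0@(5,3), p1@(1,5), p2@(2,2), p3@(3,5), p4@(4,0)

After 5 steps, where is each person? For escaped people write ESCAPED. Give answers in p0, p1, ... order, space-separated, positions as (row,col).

Step 1: p0:(5,3)->(5,2) | p1:(1,5)->(2,5) | p2:(2,2)->(3,2) | p3:(3,5)->(4,5) | p4:(4,0)->(5,0)->EXIT
Step 2: p0:(5,2)->(5,1) | p1:(2,5)->(3,5) | p2:(3,2)->(4,2) | p3:(4,5)->(5,5) | p4:escaped
Step 3: p0:(5,1)->(5,0)->EXIT | p1:(3,5)->(4,5) | p2:(4,2)->(5,2) | p3:(5,5)->(5,4) | p4:escaped
Step 4: p0:escaped | p1:(4,5)->(5,5) | p2:(5,2)->(5,1) | p3:(5,4)->(5,3) | p4:escaped
Step 5: p0:escaped | p1:(5,5)->(5,4) | p2:(5,1)->(5,0)->EXIT | p3:(5,3)->(5,2) | p4:escaped

ESCAPED (5,4) ESCAPED (5,2) ESCAPED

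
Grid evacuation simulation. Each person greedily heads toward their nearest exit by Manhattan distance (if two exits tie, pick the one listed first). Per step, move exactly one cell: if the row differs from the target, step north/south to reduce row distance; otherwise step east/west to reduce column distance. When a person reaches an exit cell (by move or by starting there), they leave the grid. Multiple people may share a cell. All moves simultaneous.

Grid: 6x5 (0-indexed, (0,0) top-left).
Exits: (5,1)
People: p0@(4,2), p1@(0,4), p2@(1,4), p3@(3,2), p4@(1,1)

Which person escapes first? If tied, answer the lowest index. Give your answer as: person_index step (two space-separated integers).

Answer: 0 2

Derivation:
Step 1: p0:(4,2)->(5,2) | p1:(0,4)->(1,4) | p2:(1,4)->(2,4) | p3:(3,2)->(4,2) | p4:(1,1)->(2,1)
Step 2: p0:(5,2)->(5,1)->EXIT | p1:(1,4)->(2,4) | p2:(2,4)->(3,4) | p3:(4,2)->(5,2) | p4:(2,1)->(3,1)
Step 3: p0:escaped | p1:(2,4)->(3,4) | p2:(3,4)->(4,4) | p3:(5,2)->(5,1)->EXIT | p4:(3,1)->(4,1)
Step 4: p0:escaped | p1:(3,4)->(4,4) | p2:(4,4)->(5,4) | p3:escaped | p4:(4,1)->(5,1)->EXIT
Step 5: p0:escaped | p1:(4,4)->(5,4) | p2:(5,4)->(5,3) | p3:escaped | p4:escaped
Step 6: p0:escaped | p1:(5,4)->(5,3) | p2:(5,3)->(5,2) | p3:escaped | p4:escaped
Step 7: p0:escaped | p1:(5,3)->(5,2) | p2:(5,2)->(5,1)->EXIT | p3:escaped | p4:escaped
Step 8: p0:escaped | p1:(5,2)->(5,1)->EXIT | p2:escaped | p3:escaped | p4:escaped
Exit steps: [2, 8, 7, 3, 4]
First to escape: p0 at step 2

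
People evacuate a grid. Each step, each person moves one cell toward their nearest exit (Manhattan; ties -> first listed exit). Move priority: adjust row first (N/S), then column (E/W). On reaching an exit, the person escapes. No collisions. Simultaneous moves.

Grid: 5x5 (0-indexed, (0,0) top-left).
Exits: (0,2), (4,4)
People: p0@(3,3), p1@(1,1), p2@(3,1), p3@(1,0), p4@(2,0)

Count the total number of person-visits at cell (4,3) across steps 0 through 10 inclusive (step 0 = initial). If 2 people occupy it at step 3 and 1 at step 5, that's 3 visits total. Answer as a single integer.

Step 0: p0@(3,3) p1@(1,1) p2@(3,1) p3@(1,0) p4@(2,0) -> at (4,3): 0 [-], cum=0
Step 1: p0@(4,3) p1@(0,1) p2@(2,1) p3@(0,0) p4@(1,0) -> at (4,3): 1 [p0], cum=1
Step 2: p0@ESC p1@ESC p2@(1,1) p3@(0,1) p4@(0,0) -> at (4,3): 0 [-], cum=1
Step 3: p0@ESC p1@ESC p2@(0,1) p3@ESC p4@(0,1) -> at (4,3): 0 [-], cum=1
Step 4: p0@ESC p1@ESC p2@ESC p3@ESC p4@ESC -> at (4,3): 0 [-], cum=1
Total visits = 1

Answer: 1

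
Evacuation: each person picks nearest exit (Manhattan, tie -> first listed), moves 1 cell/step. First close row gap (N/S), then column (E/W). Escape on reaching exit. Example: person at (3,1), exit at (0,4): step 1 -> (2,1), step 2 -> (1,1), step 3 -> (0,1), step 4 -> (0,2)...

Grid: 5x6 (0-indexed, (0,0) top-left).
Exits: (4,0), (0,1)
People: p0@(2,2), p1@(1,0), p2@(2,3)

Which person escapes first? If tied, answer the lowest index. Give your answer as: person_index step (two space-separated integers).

Step 1: p0:(2,2)->(1,2) | p1:(1,0)->(0,0) | p2:(2,3)->(1,3)
Step 2: p0:(1,2)->(0,2) | p1:(0,0)->(0,1)->EXIT | p2:(1,3)->(0,3)
Step 3: p0:(0,2)->(0,1)->EXIT | p1:escaped | p2:(0,3)->(0,2)
Step 4: p0:escaped | p1:escaped | p2:(0,2)->(0,1)->EXIT
Exit steps: [3, 2, 4]
First to escape: p1 at step 2

Answer: 1 2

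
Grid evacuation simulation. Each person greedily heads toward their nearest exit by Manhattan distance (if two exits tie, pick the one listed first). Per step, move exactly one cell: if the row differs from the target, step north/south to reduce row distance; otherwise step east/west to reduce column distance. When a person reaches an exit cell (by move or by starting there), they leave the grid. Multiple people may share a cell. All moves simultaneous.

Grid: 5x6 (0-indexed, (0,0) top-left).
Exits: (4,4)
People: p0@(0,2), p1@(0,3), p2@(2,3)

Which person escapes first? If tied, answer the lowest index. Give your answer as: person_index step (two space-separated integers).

Answer: 2 3

Derivation:
Step 1: p0:(0,2)->(1,2) | p1:(0,3)->(1,3) | p2:(2,3)->(3,3)
Step 2: p0:(1,2)->(2,2) | p1:(1,3)->(2,3) | p2:(3,3)->(4,3)
Step 3: p0:(2,2)->(3,2) | p1:(2,3)->(3,3) | p2:(4,3)->(4,4)->EXIT
Step 4: p0:(3,2)->(4,2) | p1:(3,3)->(4,3) | p2:escaped
Step 5: p0:(4,2)->(4,3) | p1:(4,3)->(4,4)->EXIT | p2:escaped
Step 6: p0:(4,3)->(4,4)->EXIT | p1:escaped | p2:escaped
Exit steps: [6, 5, 3]
First to escape: p2 at step 3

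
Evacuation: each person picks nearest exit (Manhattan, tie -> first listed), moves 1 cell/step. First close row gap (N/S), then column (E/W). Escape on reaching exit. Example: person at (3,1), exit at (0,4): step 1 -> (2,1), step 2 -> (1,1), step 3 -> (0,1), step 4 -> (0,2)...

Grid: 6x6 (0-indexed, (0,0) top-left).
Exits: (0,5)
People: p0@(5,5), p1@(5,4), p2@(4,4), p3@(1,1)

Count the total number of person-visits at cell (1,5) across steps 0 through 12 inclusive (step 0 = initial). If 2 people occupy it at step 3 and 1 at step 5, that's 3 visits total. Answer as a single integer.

Step 0: p0@(5,5) p1@(5,4) p2@(4,4) p3@(1,1) -> at (1,5): 0 [-], cum=0
Step 1: p0@(4,5) p1@(4,4) p2@(3,4) p3@(0,1) -> at (1,5): 0 [-], cum=0
Step 2: p0@(3,5) p1@(3,4) p2@(2,4) p3@(0,2) -> at (1,5): 0 [-], cum=0
Step 3: p0@(2,5) p1@(2,4) p2@(1,4) p3@(0,3) -> at (1,5): 0 [-], cum=0
Step 4: p0@(1,5) p1@(1,4) p2@(0,4) p3@(0,4) -> at (1,5): 1 [p0], cum=1
Step 5: p0@ESC p1@(0,4) p2@ESC p3@ESC -> at (1,5): 0 [-], cum=1
Step 6: p0@ESC p1@ESC p2@ESC p3@ESC -> at (1,5): 0 [-], cum=1
Total visits = 1

Answer: 1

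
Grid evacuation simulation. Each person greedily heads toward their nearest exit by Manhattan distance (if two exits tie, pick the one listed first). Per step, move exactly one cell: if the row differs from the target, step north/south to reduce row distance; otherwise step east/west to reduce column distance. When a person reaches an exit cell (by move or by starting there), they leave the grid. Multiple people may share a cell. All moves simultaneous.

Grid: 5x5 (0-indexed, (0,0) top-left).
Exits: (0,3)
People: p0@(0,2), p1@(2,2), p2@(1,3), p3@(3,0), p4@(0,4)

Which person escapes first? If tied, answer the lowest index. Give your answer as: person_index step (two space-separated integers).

Answer: 0 1

Derivation:
Step 1: p0:(0,2)->(0,3)->EXIT | p1:(2,2)->(1,2) | p2:(1,3)->(0,3)->EXIT | p3:(3,0)->(2,0) | p4:(0,4)->(0,3)->EXIT
Step 2: p0:escaped | p1:(1,2)->(0,2) | p2:escaped | p3:(2,0)->(1,0) | p4:escaped
Step 3: p0:escaped | p1:(0,2)->(0,3)->EXIT | p2:escaped | p3:(1,0)->(0,0) | p4:escaped
Step 4: p0:escaped | p1:escaped | p2:escaped | p3:(0,0)->(0,1) | p4:escaped
Step 5: p0:escaped | p1:escaped | p2:escaped | p3:(0,1)->(0,2) | p4:escaped
Step 6: p0:escaped | p1:escaped | p2:escaped | p3:(0,2)->(0,3)->EXIT | p4:escaped
Exit steps: [1, 3, 1, 6, 1]
First to escape: p0 at step 1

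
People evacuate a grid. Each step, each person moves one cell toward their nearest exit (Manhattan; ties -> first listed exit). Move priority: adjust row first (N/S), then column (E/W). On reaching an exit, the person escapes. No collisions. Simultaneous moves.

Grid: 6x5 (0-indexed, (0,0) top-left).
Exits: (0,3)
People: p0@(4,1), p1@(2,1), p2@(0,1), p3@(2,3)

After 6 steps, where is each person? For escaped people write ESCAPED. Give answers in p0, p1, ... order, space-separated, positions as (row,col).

Step 1: p0:(4,1)->(3,1) | p1:(2,1)->(1,1) | p2:(0,1)->(0,2) | p3:(2,3)->(1,3)
Step 2: p0:(3,1)->(2,1) | p1:(1,1)->(0,1) | p2:(0,2)->(0,3)->EXIT | p3:(1,3)->(0,3)->EXIT
Step 3: p0:(2,1)->(1,1) | p1:(0,1)->(0,2) | p2:escaped | p3:escaped
Step 4: p0:(1,1)->(0,1) | p1:(0,2)->(0,3)->EXIT | p2:escaped | p3:escaped
Step 5: p0:(0,1)->(0,2) | p1:escaped | p2:escaped | p3:escaped
Step 6: p0:(0,2)->(0,3)->EXIT | p1:escaped | p2:escaped | p3:escaped

ESCAPED ESCAPED ESCAPED ESCAPED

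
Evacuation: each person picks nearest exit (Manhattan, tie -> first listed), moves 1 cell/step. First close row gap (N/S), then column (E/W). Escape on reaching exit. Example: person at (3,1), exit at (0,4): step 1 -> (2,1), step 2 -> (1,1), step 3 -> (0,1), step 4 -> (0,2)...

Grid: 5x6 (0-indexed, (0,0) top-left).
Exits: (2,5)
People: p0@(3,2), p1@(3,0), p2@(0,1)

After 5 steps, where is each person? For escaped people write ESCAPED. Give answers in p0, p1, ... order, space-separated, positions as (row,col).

Step 1: p0:(3,2)->(2,2) | p1:(3,0)->(2,0) | p2:(0,1)->(1,1)
Step 2: p0:(2,2)->(2,3) | p1:(2,0)->(2,1) | p2:(1,1)->(2,1)
Step 3: p0:(2,3)->(2,4) | p1:(2,1)->(2,2) | p2:(2,1)->(2,2)
Step 4: p0:(2,4)->(2,5)->EXIT | p1:(2,2)->(2,3) | p2:(2,2)->(2,3)
Step 5: p0:escaped | p1:(2,3)->(2,4) | p2:(2,3)->(2,4)

ESCAPED (2,4) (2,4)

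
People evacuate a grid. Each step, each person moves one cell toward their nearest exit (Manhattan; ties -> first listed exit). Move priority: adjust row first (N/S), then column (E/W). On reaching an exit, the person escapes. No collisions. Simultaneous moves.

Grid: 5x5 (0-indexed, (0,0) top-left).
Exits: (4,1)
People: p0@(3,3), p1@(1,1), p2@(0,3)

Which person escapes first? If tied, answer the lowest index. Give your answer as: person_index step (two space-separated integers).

Step 1: p0:(3,3)->(4,3) | p1:(1,1)->(2,1) | p2:(0,3)->(1,3)
Step 2: p0:(4,3)->(4,2) | p1:(2,1)->(3,1) | p2:(1,3)->(2,3)
Step 3: p0:(4,2)->(4,1)->EXIT | p1:(3,1)->(4,1)->EXIT | p2:(2,3)->(3,3)
Step 4: p0:escaped | p1:escaped | p2:(3,3)->(4,3)
Step 5: p0:escaped | p1:escaped | p2:(4,3)->(4,2)
Step 6: p0:escaped | p1:escaped | p2:(4,2)->(4,1)->EXIT
Exit steps: [3, 3, 6]
First to escape: p0 at step 3

Answer: 0 3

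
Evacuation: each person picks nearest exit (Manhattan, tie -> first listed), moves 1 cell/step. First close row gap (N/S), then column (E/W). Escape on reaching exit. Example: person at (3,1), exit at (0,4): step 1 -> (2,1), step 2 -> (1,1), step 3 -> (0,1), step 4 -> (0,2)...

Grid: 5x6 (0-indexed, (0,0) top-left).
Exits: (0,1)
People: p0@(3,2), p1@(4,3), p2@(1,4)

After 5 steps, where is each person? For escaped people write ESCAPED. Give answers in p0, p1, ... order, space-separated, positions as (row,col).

Step 1: p0:(3,2)->(2,2) | p1:(4,3)->(3,3) | p2:(1,4)->(0,4)
Step 2: p0:(2,2)->(1,2) | p1:(3,3)->(2,3) | p2:(0,4)->(0,3)
Step 3: p0:(1,2)->(0,2) | p1:(2,3)->(1,3) | p2:(0,3)->(0,2)
Step 4: p0:(0,2)->(0,1)->EXIT | p1:(1,3)->(0,3) | p2:(0,2)->(0,1)->EXIT
Step 5: p0:escaped | p1:(0,3)->(0,2) | p2:escaped

ESCAPED (0,2) ESCAPED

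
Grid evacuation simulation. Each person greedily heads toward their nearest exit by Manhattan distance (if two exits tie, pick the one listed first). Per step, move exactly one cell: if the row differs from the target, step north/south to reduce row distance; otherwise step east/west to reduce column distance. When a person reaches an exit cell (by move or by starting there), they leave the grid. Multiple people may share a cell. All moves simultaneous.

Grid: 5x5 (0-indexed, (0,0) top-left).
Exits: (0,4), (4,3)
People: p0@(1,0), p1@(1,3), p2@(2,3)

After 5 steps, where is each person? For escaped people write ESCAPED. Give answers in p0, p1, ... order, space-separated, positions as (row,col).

Step 1: p0:(1,0)->(0,0) | p1:(1,3)->(0,3) | p2:(2,3)->(3,3)
Step 2: p0:(0,0)->(0,1) | p1:(0,3)->(0,4)->EXIT | p2:(3,3)->(4,3)->EXIT
Step 3: p0:(0,1)->(0,2) | p1:escaped | p2:escaped
Step 4: p0:(0,2)->(0,3) | p1:escaped | p2:escaped
Step 5: p0:(0,3)->(0,4)->EXIT | p1:escaped | p2:escaped

ESCAPED ESCAPED ESCAPED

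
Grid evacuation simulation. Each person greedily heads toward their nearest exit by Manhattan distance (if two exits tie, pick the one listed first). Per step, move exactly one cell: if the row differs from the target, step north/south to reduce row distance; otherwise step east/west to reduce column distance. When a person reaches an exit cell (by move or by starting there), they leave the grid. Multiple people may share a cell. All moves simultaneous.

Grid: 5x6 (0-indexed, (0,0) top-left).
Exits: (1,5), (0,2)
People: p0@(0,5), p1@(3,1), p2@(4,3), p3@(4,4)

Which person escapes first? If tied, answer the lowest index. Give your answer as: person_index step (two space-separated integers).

Step 1: p0:(0,5)->(1,5)->EXIT | p1:(3,1)->(2,1) | p2:(4,3)->(3,3) | p3:(4,4)->(3,4)
Step 2: p0:escaped | p1:(2,1)->(1,1) | p2:(3,3)->(2,3) | p3:(3,4)->(2,4)
Step 3: p0:escaped | p1:(1,1)->(0,1) | p2:(2,3)->(1,3) | p3:(2,4)->(1,4)
Step 4: p0:escaped | p1:(0,1)->(0,2)->EXIT | p2:(1,3)->(1,4) | p3:(1,4)->(1,5)->EXIT
Step 5: p0:escaped | p1:escaped | p2:(1,4)->(1,5)->EXIT | p3:escaped
Exit steps: [1, 4, 5, 4]
First to escape: p0 at step 1

Answer: 0 1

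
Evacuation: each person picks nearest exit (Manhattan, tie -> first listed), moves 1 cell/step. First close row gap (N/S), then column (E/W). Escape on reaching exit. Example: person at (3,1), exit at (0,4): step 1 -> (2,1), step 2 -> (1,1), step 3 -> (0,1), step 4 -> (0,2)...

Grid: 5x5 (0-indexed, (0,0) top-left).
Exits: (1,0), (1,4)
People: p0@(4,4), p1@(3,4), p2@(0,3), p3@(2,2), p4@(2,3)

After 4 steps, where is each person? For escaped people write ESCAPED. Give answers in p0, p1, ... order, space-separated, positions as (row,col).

Step 1: p0:(4,4)->(3,4) | p1:(3,4)->(2,4) | p2:(0,3)->(1,3) | p3:(2,2)->(1,2) | p4:(2,3)->(1,3)
Step 2: p0:(3,4)->(2,4) | p1:(2,4)->(1,4)->EXIT | p2:(1,3)->(1,4)->EXIT | p3:(1,2)->(1,1) | p4:(1,3)->(1,4)->EXIT
Step 3: p0:(2,4)->(1,4)->EXIT | p1:escaped | p2:escaped | p3:(1,1)->(1,0)->EXIT | p4:escaped

ESCAPED ESCAPED ESCAPED ESCAPED ESCAPED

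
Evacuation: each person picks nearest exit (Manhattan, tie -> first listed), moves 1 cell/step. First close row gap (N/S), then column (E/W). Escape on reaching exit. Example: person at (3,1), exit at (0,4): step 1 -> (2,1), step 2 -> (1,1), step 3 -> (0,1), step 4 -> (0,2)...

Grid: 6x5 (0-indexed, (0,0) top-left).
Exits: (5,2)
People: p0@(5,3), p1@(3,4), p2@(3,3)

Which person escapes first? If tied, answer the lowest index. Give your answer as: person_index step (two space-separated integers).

Step 1: p0:(5,3)->(5,2)->EXIT | p1:(3,4)->(4,4) | p2:(3,3)->(4,3)
Step 2: p0:escaped | p1:(4,4)->(5,4) | p2:(4,3)->(5,3)
Step 3: p0:escaped | p1:(5,4)->(5,3) | p2:(5,3)->(5,2)->EXIT
Step 4: p0:escaped | p1:(5,3)->(5,2)->EXIT | p2:escaped
Exit steps: [1, 4, 3]
First to escape: p0 at step 1

Answer: 0 1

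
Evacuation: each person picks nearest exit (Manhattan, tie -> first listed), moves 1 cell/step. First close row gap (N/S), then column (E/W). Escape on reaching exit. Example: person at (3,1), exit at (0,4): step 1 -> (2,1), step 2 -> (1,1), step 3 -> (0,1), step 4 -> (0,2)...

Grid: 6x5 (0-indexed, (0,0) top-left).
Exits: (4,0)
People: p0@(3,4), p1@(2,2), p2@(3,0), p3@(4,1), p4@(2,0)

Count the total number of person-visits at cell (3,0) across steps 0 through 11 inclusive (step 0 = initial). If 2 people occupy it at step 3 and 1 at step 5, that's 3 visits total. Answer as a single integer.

Answer: 2

Derivation:
Step 0: p0@(3,4) p1@(2,2) p2@(3,0) p3@(4,1) p4@(2,0) -> at (3,0): 1 [p2], cum=1
Step 1: p0@(4,4) p1@(3,2) p2@ESC p3@ESC p4@(3,0) -> at (3,0): 1 [p4], cum=2
Step 2: p0@(4,3) p1@(4,2) p2@ESC p3@ESC p4@ESC -> at (3,0): 0 [-], cum=2
Step 3: p0@(4,2) p1@(4,1) p2@ESC p3@ESC p4@ESC -> at (3,0): 0 [-], cum=2
Step 4: p0@(4,1) p1@ESC p2@ESC p3@ESC p4@ESC -> at (3,0): 0 [-], cum=2
Step 5: p0@ESC p1@ESC p2@ESC p3@ESC p4@ESC -> at (3,0): 0 [-], cum=2
Total visits = 2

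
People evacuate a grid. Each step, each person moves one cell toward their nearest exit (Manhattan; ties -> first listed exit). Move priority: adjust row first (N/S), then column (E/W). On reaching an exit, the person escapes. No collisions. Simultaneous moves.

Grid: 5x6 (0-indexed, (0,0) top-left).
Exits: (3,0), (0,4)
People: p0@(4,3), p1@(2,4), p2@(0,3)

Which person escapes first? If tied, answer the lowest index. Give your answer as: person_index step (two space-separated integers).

Answer: 2 1

Derivation:
Step 1: p0:(4,3)->(3,3) | p1:(2,4)->(1,4) | p2:(0,3)->(0,4)->EXIT
Step 2: p0:(3,3)->(3,2) | p1:(1,4)->(0,4)->EXIT | p2:escaped
Step 3: p0:(3,2)->(3,1) | p1:escaped | p2:escaped
Step 4: p0:(3,1)->(3,0)->EXIT | p1:escaped | p2:escaped
Exit steps: [4, 2, 1]
First to escape: p2 at step 1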